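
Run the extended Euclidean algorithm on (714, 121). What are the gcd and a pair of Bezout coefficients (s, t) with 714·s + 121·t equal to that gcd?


Euclidean algorithm on (714, 121) — divide until remainder is 0:
  714 = 5 · 121 + 109
  121 = 1 · 109 + 12
  109 = 9 · 12 + 1
  12 = 12 · 1 + 0
gcd(714, 121) = 1.
Track Bezout coefficients alongside the remainders: start with r₀ = 714 = a·1 + b·0 (s = 1, t = 0) and r₁ = 121 = a·0 + b·1 (s = 0, t = 1); each new remainder r_{k+1} = r_{k-1} − q_k·r_k inherits s_{k+1} = s_{k-1} − q_k·s_k, t_{k+1} = t_{k-1} − q_k·t_k, so r_k = a·s_k + b·t_k at every step:
  q = 5: r = 109, s = 1 − 5·0 = 1, t = 0 − 5·1 = -5  (check: 714·1 + 121·(-5) = 109)
  q = 1: r = 12, s = 0 − 1·1 = -1, t = 1 − 1·(-5) = 6  (check: 714·(-1) + 121·6 = 12)
  q = 9: r = 1, s = 1 − 9·(-1) = 10, t = -5 − 9·6 = -59  (check: 714·10 + 121·(-59) = 1)
The row with r = 1 (the gcd) gives the Bezout coefficients s = 10, t = -59.
Result: 714 · (10) + 121 · (-59) = 1.

gcd(714, 121) = 1; s = 10, t = -59 (check: 714·10 + 121·(-59) = 1).


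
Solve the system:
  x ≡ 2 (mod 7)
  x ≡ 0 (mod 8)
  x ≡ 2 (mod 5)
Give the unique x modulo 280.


Moduli 7, 8, 5 are pairwise coprime; by CRT there is a unique solution modulo M = 7 · 8 · 5 = 280.
Solve pairwise, accumulating the modulus:
  Start with x ≡ 2 (mod 7).
  Combine with x ≡ 0 (mod 8): since gcd(7, 8) = 1, we get a unique residue mod 56.
    Write x = 2 + 7·t and substitute into x ≡ 0 (mod 8): 7·t ≡ 0 − 2 = -2 (mod 8).
    Reduce coefficients mod 8: 7·t ≡ 6 (mod 8).
    The inverse of 7 mod 8 is 7 (since 7·7 = 49 = 6·8 + 1), so t ≡ 7·6 = 42 ≡ 2 (mod 8).
    Then x = 2 + 7·2 = 16, valid modulo lcm(7, 8) = 56: x ≡ 16 (mod 56).
  Combine with x ≡ 2 (mod 5): since gcd(56, 5) = 1, we get a unique residue mod 280.
    Write x = 16 + 56·t and substitute into x ≡ 2 (mod 5): 56·t ≡ 2 − 16 = -14 (mod 5).
    Reduce coefficients mod 5: 1·t ≡ 1 (mod 5).
    So t ≡ 1 (mod 5).
    Then x = 16 + 56·1 = 72, valid modulo lcm(56, 5) = 280: x ≡ 72 (mod 280).
Verify: 72 mod 7 = 2 ✓, 72 mod 8 = 0 ✓, 72 mod 5 = 2 ✓.

x ≡ 72 (mod 280).


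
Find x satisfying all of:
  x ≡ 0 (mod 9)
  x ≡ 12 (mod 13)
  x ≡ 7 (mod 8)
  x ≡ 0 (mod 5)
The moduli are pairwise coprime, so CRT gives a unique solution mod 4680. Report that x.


Product of moduli M = 9 · 13 · 8 · 5 = 4680.
Merge one congruence at a time:
  Start: x ≡ 0 (mod 9).
  Combine with x ≡ 12 (mod 13); new modulus lcm = 117.
    Write x = 0 + 9·t and substitute into x ≡ 12 (mod 13): 9·t ≡ 12 − 0 = 12 (mod 13).
    The inverse of 9 mod 13 is 3 (since 9·3 = 27 = 2·13 + 1), so t ≡ 3·12 = 36 ≡ 10 (mod 13).
    Then x = 0 + 9·10 = 90, valid modulo lcm(9, 13) = 117: x ≡ 90 (mod 117).
  Combine with x ≡ 7 (mod 8); new modulus lcm = 936.
    Write x = 90 + 117·t and substitute into x ≡ 7 (mod 8): 117·t ≡ 7 − 90 = -83 (mod 8).
    Reduce coefficients mod 8: 5·t ≡ 5 (mod 8).
    The inverse of 5 mod 8 is 5 (since 5·5 = 25 = 3·8 + 1), so t ≡ 5·5 = 25 ≡ 1 (mod 8).
    Then x = 90 + 117·1 = 207, valid modulo lcm(117, 8) = 936: x ≡ 207 (mod 936).
  Combine with x ≡ 0 (mod 5); new modulus lcm = 4680.
    Write x = 207 + 936·t and substitute into x ≡ 0 (mod 5): 936·t ≡ 0 − 207 = -207 (mod 5).
    Reduce coefficients mod 5: 1·t ≡ 3 (mod 5).
    So t ≡ 3 (mod 5).
    Then x = 207 + 936·3 = 3015, valid modulo lcm(936, 5) = 4680: x ≡ 3015 (mod 4680).
Verify against each original: 3015 mod 9 = 0, 3015 mod 13 = 12, 3015 mod 8 = 7, 3015 mod 5 = 0.

x ≡ 3015 (mod 4680).


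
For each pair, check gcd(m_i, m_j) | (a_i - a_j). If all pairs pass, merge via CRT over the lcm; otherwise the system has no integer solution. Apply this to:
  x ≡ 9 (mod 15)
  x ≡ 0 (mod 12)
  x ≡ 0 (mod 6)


Moduli 15, 12, 6 are not pairwise coprime, so CRT works modulo lcm(m_i) when all pairwise compatibility conditions hold.
Pairwise compatibility: gcd(m_i, m_j) must divide a_i - a_j for every pair.
Merge one congruence at a time:
  Start: x ≡ 9 (mod 15).
  Combine with x ≡ 0 (mod 12): gcd(15, 12) = 3; 0 - 9 = -9, which IS divisible by 3, so compatible.
    Write x = 9 + 15·t and substitute into x ≡ 0 (mod 12): 15·t ≡ 0 − 9 = -9 (mod 12).
    Divide the congruence (and modulus) by g = 3: 5·t ≡ -3 (mod 4).
    Reduce coefficients mod 4: 1·t ≡ 1 (mod 4).
    So t ≡ 1 (mod 4).
    Then x = 9 + 15·1 = 24, valid modulo lcm(15, 12) = 60: x ≡ 24 (mod 60).
  Combine with x ≡ 0 (mod 6): gcd(60, 6) = 6; 0 - 24 = -24, which IS divisible by 6, so compatible.
    Write x = 24 + 60·t and substitute into x ≡ 0 (mod 6): 60·t ≡ 0 − 24 = -24 (mod 6).
    Divide the congruence (and modulus) by g = 6: 10·t ≡ -4 (mod 1).
    Modulo 1 every t works; take t = 0.
    Then x = 24 + 60·0 = 24, valid modulo lcm(60, 6) = 60: x ≡ 24 (mod 60).
Verify: 24 mod 15 = 9, 24 mod 12 = 0, 24 mod 6 = 0.

x ≡ 24 (mod 60).


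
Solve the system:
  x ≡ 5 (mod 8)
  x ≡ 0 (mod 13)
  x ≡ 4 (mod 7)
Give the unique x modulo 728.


Moduli 8, 13, 7 are pairwise coprime; by CRT there is a unique solution modulo M = 8 · 13 · 7 = 728.
Solve pairwise, accumulating the modulus:
  Start with x ≡ 5 (mod 8).
  Combine with x ≡ 0 (mod 13): since gcd(8, 13) = 1, we get a unique residue mod 104.
    Write x = 5 + 8·t and substitute into x ≡ 0 (mod 13): 8·t ≡ 0 − 5 = -5 (mod 13).
    Reduce coefficients mod 13: 8·t ≡ 8 (mod 13).
    The inverse of 8 mod 13 is 5 (since 8·5 = 40 = 3·13 + 1), so t ≡ 5·8 = 40 ≡ 1 (mod 13).
    Then x = 5 + 8·1 = 13, valid modulo lcm(8, 13) = 104: x ≡ 13 (mod 104).
  Combine with x ≡ 4 (mod 7): since gcd(104, 7) = 1, we get a unique residue mod 728.
    Write x = 13 + 104·t and substitute into x ≡ 4 (mod 7): 104·t ≡ 4 − 13 = -9 (mod 7).
    Reduce coefficients mod 7: 6·t ≡ 5 (mod 7).
    The inverse of 6 mod 7 is 6 (since 6·6 = 36 = 5·7 + 1), so t ≡ 6·5 = 30 ≡ 2 (mod 7).
    Then x = 13 + 104·2 = 221, valid modulo lcm(104, 7) = 728: x ≡ 221 (mod 728).
Verify: 221 mod 8 = 5 ✓, 221 mod 13 = 0 ✓, 221 mod 7 = 4 ✓.

x ≡ 221 (mod 728).


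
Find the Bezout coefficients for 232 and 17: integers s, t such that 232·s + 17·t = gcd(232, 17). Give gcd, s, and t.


Euclidean algorithm on (232, 17) — divide until remainder is 0:
  232 = 13 · 17 + 11
  17 = 1 · 11 + 6
  11 = 1 · 6 + 5
  6 = 1 · 5 + 1
  5 = 5 · 1 + 0
gcd(232, 17) = 1.
Track Bezout coefficients alongside the remainders: start with r₀ = 232 = a·1 + b·0 (s = 1, t = 0) and r₁ = 17 = a·0 + b·1 (s = 0, t = 1); each new remainder r_{k+1} = r_{k-1} − q_k·r_k inherits s_{k+1} = s_{k-1} − q_k·s_k, t_{k+1} = t_{k-1} − q_k·t_k, so r_k = a·s_k + b·t_k at every step:
  q = 13: r = 11, s = 1 − 13·0 = 1, t = 0 − 13·1 = -13  (check: 232·1 + 17·(-13) = 11)
  q = 1: r = 6, s = 0 − 1·1 = -1, t = 1 − 1·(-13) = 14  (check: 232·(-1) + 17·14 = 6)
  q = 1: r = 5, s = 1 − 1·(-1) = 2, t = -13 − 1·14 = -27  (check: 232·2 + 17·(-27) = 5)
  q = 1: r = 1, s = -1 − 1·2 = -3, t = 14 − 1·(-27) = 41  (check: 232·(-3) + 17·41 = 1)
The row with r = 1 (the gcd) gives the Bezout coefficients s = -3, t = 41.
Result: 232 · (-3) + 17 · (41) = 1.

gcd(232, 17) = 1; s = -3, t = 41 (check: 232·(-3) + 17·41 = 1).


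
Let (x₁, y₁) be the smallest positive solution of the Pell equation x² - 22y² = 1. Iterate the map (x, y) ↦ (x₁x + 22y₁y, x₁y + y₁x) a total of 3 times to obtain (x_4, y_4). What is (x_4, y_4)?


Step 1: Find the fundamental solution (x₁, y₁) of x² - 22y² = 1.
  Expand √22 as a continued fraction. a₀ = ⌊√22⌋ = 4; iterate m_{k+1} = d_k·a_k − m_k, d_{k+1} = (22 − m_{k+1}²)/d_k, a_{k+1} = ⌊(a₀ + m_{k+1})/d_{k+1}⌋ (starting m₀ = 0, d₀ = 1), with convergents p_k = a_k·p_{k-1} + p_{k-2}, q_k = a_k·q_{k-1} + q_{k-2} (p₋₁ = 1, q₋₁ = 0):
  k = 0: a₀ = 4; p₀/q₀ = 4/1; p₀² − 22·q₀² = 16 − 22 = -6.
  k = 1: m = 4, d = 6, a = ⌊(4 + 4)/6⌋ = 1; p/q = (1·4 + 1)/(1·1 + 0) = 5/1; p² − 22·q² = 25 − 22 = 3.
  k = 2: m = 2, d = 3, a = ⌊(4 + 2)/3⌋ = 2; p/q = (2·5 + 4)/(2·1 + 1) = 14/3; p² − 22·q² = 196 − 198 = -2.
  k = 3: m = 4, d = 2, a = ⌊(4 + 4)/2⌋ = 4; p/q = (4·14 + 5)/(4·3 + 1) = 61/13; p² − 22·q² = 3721 − 3718 = 3.
  k = 4: m = 4, d = 3, a = ⌊(4 + 4)/3⌋ = 2; p/q = (2·61 + 14)/(2·13 + 3) = 136/29; p² − 22·q² = 18496 − 18502 = -6.
  k = 5: m = 2, d = 6, a = ⌊(4 + 2)/6⌋ = 1; p/q = (1·136 + 61)/(1·29 + 13) = 197/42; p² − 22·q² = 38809 − 38808 = 1.
  The first convergent with p² − 22·q² = 1 gives the fundamental solution (x₁, y₁) = (197, 42).
Step 2: Apply the recurrence (x_{n+1}, y_{n+1}) = (x₁x_n + 22y₁y_n, x₁y_n + y₁x_n) repeatedly.
  From (x_1, y_1) = (197, 42): x_2 = 197·197 + 22·42·42 = 77617; y_2 = 197·42 + 42·197 = 16548.
  From (x_2, y_2) = (77617, 16548): x_3 = 197·77617 + 22·42·16548 = 30580901; y_3 = 197·16548 + 42·77617 = 6519870.
  From (x_3, y_3) = (30580901, 6519870): x_4 = 197·30580901 + 22·42·6519870 = 12048797377; y_4 = 197·6519870 + 42·30580901 = 2568812232.
Step 3: Verify x_4² - 22·y_4² = 145173518232002080129 - 145173518232002080128 = 1 (should be 1). ✓

(x_1, y_1) = (197, 42); (x_4, y_4) = (12048797377, 2568812232).


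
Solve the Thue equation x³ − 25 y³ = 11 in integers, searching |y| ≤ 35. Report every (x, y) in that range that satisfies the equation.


The equation is x³ - 25y³ = 11. For fixed y, x³ = 25·y³ + 11, so a solution requires the RHS to be a perfect cube.
Strategy: iterate y from -35 to 35, compute RHS = 25·y³ + 11, and check whether it is a (positive or negative) perfect cube.
Check small values of y:
  y = 0: RHS = 11 is not a perfect cube.
  y = 1: RHS = 36 is not a perfect cube.
  y = -1: RHS = -14 is not a perfect cube.
  y = 2: RHS = 211 is not a perfect cube.
  y = -2: RHS = -189 is not a perfect cube.
  y = 3: RHS = 686 is not a perfect cube.
  y = -3: RHS = -664 is not a perfect cube.
Continuing the search up to |y| = 35 finds no solutions either.
No (x, y) in the scanned range satisfies the equation.

No integer solutions with |y| ≤ 35.


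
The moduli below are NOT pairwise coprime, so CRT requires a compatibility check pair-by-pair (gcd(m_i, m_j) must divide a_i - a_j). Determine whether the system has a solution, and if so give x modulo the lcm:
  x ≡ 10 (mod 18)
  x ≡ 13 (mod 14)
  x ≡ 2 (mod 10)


Moduli 18, 14, 10 are not pairwise coprime, so CRT works modulo lcm(m_i) when all pairwise compatibility conditions hold.
Pairwise compatibility: gcd(m_i, m_j) must divide a_i - a_j for every pair.
Merge one congruence at a time:
  Start: x ≡ 10 (mod 18).
  Combine with x ≡ 13 (mod 14): gcd(18, 14) = 2, and 13 - 10 = 3 is NOT divisible by 2.
    ⇒ system is inconsistent (no integer solution).

No solution (the system is inconsistent).


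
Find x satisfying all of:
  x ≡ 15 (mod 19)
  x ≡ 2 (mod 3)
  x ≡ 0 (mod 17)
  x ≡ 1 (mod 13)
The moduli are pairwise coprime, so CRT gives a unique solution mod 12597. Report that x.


Product of moduli M = 19 · 3 · 17 · 13 = 12597.
Merge one congruence at a time:
  Start: x ≡ 15 (mod 19).
  Combine with x ≡ 2 (mod 3); new modulus lcm = 57.
    Write x = 15 + 19·t and substitute into x ≡ 2 (mod 3): 19·t ≡ 2 − 15 = -13 (mod 3).
    Reduce coefficients mod 3: 1·t ≡ 2 (mod 3).
    So t ≡ 2 (mod 3).
    Then x = 15 + 19·2 = 53, valid modulo lcm(19, 3) = 57: x ≡ 53 (mod 57).
  Combine with x ≡ 0 (mod 17); new modulus lcm = 969.
    Write x = 53 + 57·t and substitute into x ≡ 0 (mod 17): 57·t ≡ 0 − 53 = -53 (mod 17).
    Reduce coefficients mod 17: 6·t ≡ 15 (mod 17).
    The inverse of 6 mod 17 is 3 (since 6·3 = 18 = 1·17 + 1), so t ≡ 3·15 = 45 ≡ 11 (mod 17).
    Then x = 53 + 57·11 = 680, valid modulo lcm(57, 17) = 969: x ≡ 680 (mod 969).
  Combine with x ≡ 1 (mod 13); new modulus lcm = 12597.
    Write x = 680 + 969·t and substitute into x ≡ 1 (mod 13): 969·t ≡ 1 − 680 = -679 (mod 13).
    Reduce coefficients mod 13: 7·t ≡ 10 (mod 13).
    The inverse of 7 mod 13 is 2 (since 7·2 = 14 = 1·13 + 1), so t ≡ 2·10 = 20 ≡ 7 (mod 13).
    Then x = 680 + 969·7 = 7463, valid modulo lcm(969, 13) = 12597: x ≡ 7463 (mod 12597).
Verify against each original: 7463 mod 19 = 15, 7463 mod 3 = 2, 7463 mod 17 = 0, 7463 mod 13 = 1.

x ≡ 7463 (mod 12597).


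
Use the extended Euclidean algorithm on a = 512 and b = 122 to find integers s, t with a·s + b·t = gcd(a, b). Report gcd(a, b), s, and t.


Euclidean algorithm on (512, 122) — divide until remainder is 0:
  512 = 4 · 122 + 24
  122 = 5 · 24 + 2
  24 = 12 · 2 + 0
gcd(512, 122) = 2.
Track Bezout coefficients alongside the remainders: start with r₀ = 512 = a·1 + b·0 (s = 1, t = 0) and r₁ = 122 = a·0 + b·1 (s = 0, t = 1); each new remainder r_{k+1} = r_{k-1} − q_k·r_k inherits s_{k+1} = s_{k-1} − q_k·s_k, t_{k+1} = t_{k-1} − q_k·t_k, so r_k = a·s_k + b·t_k at every step:
  q = 4: r = 24, s = 1 − 4·0 = 1, t = 0 − 4·1 = -4  (check: 512·1 + 122·(-4) = 24)
  q = 5: r = 2, s = 0 − 5·1 = -5, t = 1 − 5·(-4) = 21  (check: 512·(-5) + 122·21 = 2)
The row with r = 2 (the gcd) gives the Bezout coefficients s = -5, t = 21.
Result: 512 · (-5) + 122 · (21) = 2.

gcd(512, 122) = 2; s = -5, t = 21 (check: 512·(-5) + 122·21 = 2).


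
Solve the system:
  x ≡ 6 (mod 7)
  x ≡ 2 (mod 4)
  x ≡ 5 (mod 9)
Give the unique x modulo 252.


Moduli 7, 4, 9 are pairwise coprime; by CRT there is a unique solution modulo M = 7 · 4 · 9 = 252.
Solve pairwise, accumulating the modulus:
  Start with x ≡ 6 (mod 7).
  Combine with x ≡ 2 (mod 4): since gcd(7, 4) = 1, we get a unique residue mod 28.
    Write x = 6 + 7·t and substitute into x ≡ 2 (mod 4): 7·t ≡ 2 − 6 = -4 (mod 4).
    Reduce coefficients mod 4: 3·t ≡ 0 (mod 4).
    The inverse of 3 mod 4 is 3 (since 3·3 = 9 = 2·4 + 1), so t ≡ 3·0 = 0 ≡ 0 (mod 4).
    Then x = 6 + 7·0 = 6, valid modulo lcm(7, 4) = 28: x ≡ 6 (mod 28).
  Combine with x ≡ 5 (mod 9): since gcd(28, 9) = 1, we get a unique residue mod 252.
    Write x = 6 + 28·t and substitute into x ≡ 5 (mod 9): 28·t ≡ 5 − 6 = -1 (mod 9).
    Reduce coefficients mod 9: 1·t ≡ 8 (mod 9).
    So t ≡ 8 (mod 9).
    Then x = 6 + 28·8 = 230, valid modulo lcm(28, 9) = 252: x ≡ 230 (mod 252).
Verify: 230 mod 7 = 6 ✓, 230 mod 4 = 2 ✓, 230 mod 9 = 5 ✓.

x ≡ 230 (mod 252).


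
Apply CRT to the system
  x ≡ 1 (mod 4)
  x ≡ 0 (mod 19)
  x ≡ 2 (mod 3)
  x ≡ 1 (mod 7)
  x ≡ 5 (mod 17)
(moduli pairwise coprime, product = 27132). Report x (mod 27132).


Product of moduli M = 4 · 19 · 3 · 7 · 17 = 27132.
Merge one congruence at a time:
  Start: x ≡ 1 (mod 4).
  Combine with x ≡ 0 (mod 19); new modulus lcm = 76.
    Write x = 1 + 4·t and substitute into x ≡ 0 (mod 19): 4·t ≡ 0 − 1 = -1 (mod 19).
    Reduce coefficients mod 19: 4·t ≡ 18 (mod 19).
    The inverse of 4 mod 19 is 5 (since 4·5 = 20 = 1·19 + 1), so t ≡ 5·18 = 90 ≡ 14 (mod 19).
    Then x = 1 + 4·14 = 57, valid modulo lcm(4, 19) = 76: x ≡ 57 (mod 76).
  Combine with x ≡ 2 (mod 3); new modulus lcm = 228.
    Write x = 57 + 76·t and substitute into x ≡ 2 (mod 3): 76·t ≡ 2 − 57 = -55 (mod 3).
    Reduce coefficients mod 3: 1·t ≡ 2 (mod 3).
    So t ≡ 2 (mod 3).
    Then x = 57 + 76·2 = 209, valid modulo lcm(76, 3) = 228: x ≡ 209 (mod 228).
  Combine with x ≡ 1 (mod 7); new modulus lcm = 1596.
    Write x = 209 + 228·t and substitute into x ≡ 1 (mod 7): 228·t ≡ 1 − 209 = -208 (mod 7).
    Reduce coefficients mod 7: 4·t ≡ 2 (mod 7).
    The inverse of 4 mod 7 is 2 (since 4·2 = 8 = 1·7 + 1), so t ≡ 2·2 = 4 ≡ 4 (mod 7).
    Then x = 209 + 228·4 = 1121, valid modulo lcm(228, 7) = 1596: x ≡ 1121 (mod 1596).
  Combine with x ≡ 5 (mod 17); new modulus lcm = 27132.
    Write x = 1121 + 1596·t and substitute into x ≡ 5 (mod 17): 1596·t ≡ 5 − 1121 = -1116 (mod 17).
    Reduce coefficients mod 17: 15·t ≡ 6 (mod 17).
    The inverse of 15 mod 17 is 8 (since 15·8 = 120 = 7·17 + 1), so t ≡ 8·6 = 48 ≡ 14 (mod 17).
    Then x = 1121 + 1596·14 = 23465, valid modulo lcm(1596, 17) = 27132: x ≡ 23465 (mod 27132).
Verify against each original: 23465 mod 4 = 1, 23465 mod 19 = 0, 23465 mod 3 = 2, 23465 mod 7 = 1, 23465 mod 17 = 5.

x ≡ 23465 (mod 27132).


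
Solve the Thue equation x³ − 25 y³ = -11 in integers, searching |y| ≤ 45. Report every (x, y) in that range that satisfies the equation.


The equation is x³ - 25y³ = -11. For fixed y, x³ = 25·y³ − 11, so a solution requires the RHS to be a perfect cube.
Strategy: iterate y from -45 to 45, compute RHS = 25·y³ − 11, and check whether it is a (positive or negative) perfect cube.
Check small values of y:
  y = 0: RHS = -11 is not a perfect cube.
  y = 1: RHS = 14 is not a perfect cube.
  y = -1: RHS = -36 is not a perfect cube.
  y = 2: RHS = 189 is not a perfect cube.
  y = -2: RHS = -211 is not a perfect cube.
  y = 3: RHS = 664 is not a perfect cube.
  y = -3: RHS = -686 is not a perfect cube.
Continuing the search up to |y| = 45 finds no solutions either.
No (x, y) in the scanned range satisfies the equation.

No integer solutions with |y| ≤ 45.


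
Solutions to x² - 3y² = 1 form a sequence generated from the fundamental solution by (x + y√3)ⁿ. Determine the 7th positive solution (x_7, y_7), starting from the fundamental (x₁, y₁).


Step 1: Find the fundamental solution (x₁, y₁) of x² - 3y² = 1.
  Expand √3 as a continued fraction. a₀ = ⌊√3⌋ = 1; iterate m_{k+1} = d_k·a_k − m_k, d_{k+1} = (3 − m_{k+1}²)/d_k, a_{k+1} = ⌊(a₀ + m_{k+1})/d_{k+1}⌋ (starting m₀ = 0, d₀ = 1), with convergents p_k = a_k·p_{k-1} + p_{k-2}, q_k = a_k·q_{k-1} + q_{k-2} (p₋₁ = 1, q₋₁ = 0):
  k = 0: a₀ = 1; p₀/q₀ = 1/1; p₀² − 3·q₀² = 1 − 3 = -2.
  k = 1: m = 1, d = 2, a = ⌊(1 + 1)/2⌋ = 1; p/q = (1·1 + 1)/(1·1 + 0) = 2/1; p² − 3·q² = 4 − 3 = 1.
  The first convergent with p² − 3·q² = 1 gives the fundamental solution (x₁, y₁) = (2, 1).
Step 2: Apply the recurrence (x_{n+1}, y_{n+1}) = (x₁x_n + 3y₁y_n, x₁y_n + y₁x_n) repeatedly.
  From (x_1, y_1) = (2, 1): x_2 = 2·2 + 3·1·1 = 7; y_2 = 2·1 + 1·2 = 4.
  From (x_2, y_2) = (7, 4): x_3 = 2·7 + 3·1·4 = 26; y_3 = 2·4 + 1·7 = 15.
  From (x_3, y_3) = (26, 15): x_4 = 2·26 + 3·1·15 = 97; y_4 = 2·15 + 1·26 = 56.
  From (x_4, y_4) = (97, 56): x_5 = 2·97 + 3·1·56 = 362; y_5 = 2·56 + 1·97 = 209.
  From (x_5, y_5) = (362, 209): x_6 = 2·362 + 3·1·209 = 1351; y_6 = 2·209 + 1·362 = 780.
  From (x_6, y_6) = (1351, 780): x_7 = 2·1351 + 3·1·780 = 5042; y_7 = 2·780 + 1·1351 = 2911.
Step 3: Verify x_7² - 3·y_7² = 25421764 - 25421763 = 1 (should be 1). ✓

(x_1, y_1) = (2, 1); (x_7, y_7) = (5042, 2911).


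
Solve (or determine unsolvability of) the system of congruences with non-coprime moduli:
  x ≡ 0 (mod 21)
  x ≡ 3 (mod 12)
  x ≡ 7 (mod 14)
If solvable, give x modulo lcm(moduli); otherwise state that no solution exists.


Moduli 21, 12, 14 are not pairwise coprime, so CRT works modulo lcm(m_i) when all pairwise compatibility conditions hold.
Pairwise compatibility: gcd(m_i, m_j) must divide a_i - a_j for every pair.
Merge one congruence at a time:
  Start: x ≡ 0 (mod 21).
  Combine with x ≡ 3 (mod 12): gcd(21, 12) = 3; 3 - 0 = 3, which IS divisible by 3, so compatible.
    Write x = 0 + 21·t and substitute into x ≡ 3 (mod 12): 21·t ≡ 3 − 0 = 3 (mod 12).
    Divide the congruence (and modulus) by g = 3: 7·t ≡ 1 (mod 4).
    Reduce coefficients mod 4: 3·t ≡ 1 (mod 4).
    The inverse of 3 mod 4 is 3 (since 3·3 = 9 = 2·4 + 1), so t ≡ 3·1 = 3 ≡ 3 (mod 4).
    Then x = 0 + 21·3 = 63, valid modulo lcm(21, 12) = 84: x ≡ 63 (mod 84).
  Combine with x ≡ 7 (mod 14): gcd(84, 14) = 14; 7 - 63 = -56, which IS divisible by 14, so compatible.
    Write x = 63 + 84·t and substitute into x ≡ 7 (mod 14): 84·t ≡ 7 − 63 = -56 (mod 14).
    Divide the congruence (and modulus) by g = 14: 6·t ≡ -4 (mod 1).
    Modulo 1 every t works; take t = 0.
    Then x = 63 + 84·0 = 63, valid modulo lcm(84, 14) = 84: x ≡ 63 (mod 84).
Verify: 63 mod 21 = 0, 63 mod 12 = 3, 63 mod 14 = 7.

x ≡ 63 (mod 84).


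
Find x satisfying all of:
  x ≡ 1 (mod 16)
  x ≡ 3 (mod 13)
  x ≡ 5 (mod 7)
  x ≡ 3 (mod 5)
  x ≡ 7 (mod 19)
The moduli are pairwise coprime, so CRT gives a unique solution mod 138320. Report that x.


Product of moduli M = 16 · 13 · 7 · 5 · 19 = 138320.
Merge one congruence at a time:
  Start: x ≡ 1 (mod 16).
  Combine with x ≡ 3 (mod 13); new modulus lcm = 208.
    Write x = 1 + 16·t and substitute into x ≡ 3 (mod 13): 16·t ≡ 3 − 1 = 2 (mod 13).
    Reduce coefficients mod 13: 3·t ≡ 2 (mod 13).
    The inverse of 3 mod 13 is 9 (since 3·9 = 27 = 2·13 + 1), so t ≡ 9·2 = 18 ≡ 5 (mod 13).
    Then x = 1 + 16·5 = 81, valid modulo lcm(16, 13) = 208: x ≡ 81 (mod 208).
  Combine with x ≡ 5 (mod 7); new modulus lcm = 1456.
    Write x = 81 + 208·t and substitute into x ≡ 5 (mod 7): 208·t ≡ 5 − 81 = -76 (mod 7).
    Reduce coefficients mod 7: 5·t ≡ 1 (mod 7).
    The inverse of 5 mod 7 is 3 (since 5·3 = 15 = 2·7 + 1), so t ≡ 3·1 = 3 ≡ 3 (mod 7).
    Then x = 81 + 208·3 = 705, valid modulo lcm(208, 7) = 1456: x ≡ 705 (mod 1456).
  Combine with x ≡ 3 (mod 5); new modulus lcm = 7280.
    Write x = 705 + 1456·t and substitute into x ≡ 3 (mod 5): 1456·t ≡ 3 − 705 = -702 (mod 5).
    Reduce coefficients mod 5: 1·t ≡ 3 (mod 5).
    So t ≡ 3 (mod 5).
    Then x = 705 + 1456·3 = 5073, valid modulo lcm(1456, 5) = 7280: x ≡ 5073 (mod 7280).
  Combine with x ≡ 7 (mod 19); new modulus lcm = 138320.
    Write x = 5073 + 7280·t and substitute into x ≡ 7 (mod 19): 7280·t ≡ 7 − 5073 = -5066 (mod 19).
    Reduce coefficients mod 19: 3·t ≡ 7 (mod 19).
    The inverse of 3 mod 19 is 13 (since 3·13 = 39 = 2·19 + 1), so t ≡ 13·7 = 91 ≡ 15 (mod 19).
    Then x = 5073 + 7280·15 = 114273, valid modulo lcm(7280, 19) = 138320: x ≡ 114273 (mod 138320).
Verify against each original: 114273 mod 16 = 1, 114273 mod 13 = 3, 114273 mod 7 = 5, 114273 mod 5 = 3, 114273 mod 19 = 7.

x ≡ 114273 (mod 138320).


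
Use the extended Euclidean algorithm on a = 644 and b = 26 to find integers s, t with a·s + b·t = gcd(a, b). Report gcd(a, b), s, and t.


Euclidean algorithm on (644, 26) — divide until remainder is 0:
  644 = 24 · 26 + 20
  26 = 1 · 20 + 6
  20 = 3 · 6 + 2
  6 = 3 · 2 + 0
gcd(644, 26) = 2.
Track Bezout coefficients alongside the remainders: start with r₀ = 644 = a·1 + b·0 (s = 1, t = 0) and r₁ = 26 = a·0 + b·1 (s = 0, t = 1); each new remainder r_{k+1} = r_{k-1} − q_k·r_k inherits s_{k+1} = s_{k-1} − q_k·s_k, t_{k+1} = t_{k-1} − q_k·t_k, so r_k = a·s_k + b·t_k at every step:
  q = 24: r = 20, s = 1 − 24·0 = 1, t = 0 − 24·1 = -24  (check: 644·1 + 26·(-24) = 20)
  q = 1: r = 6, s = 0 − 1·1 = -1, t = 1 − 1·(-24) = 25  (check: 644·(-1) + 26·25 = 6)
  q = 3: r = 2, s = 1 − 3·(-1) = 4, t = -24 − 3·25 = -99  (check: 644·4 + 26·(-99) = 2)
The row with r = 2 (the gcd) gives the Bezout coefficients s = 4, t = -99.
Result: 644 · (4) + 26 · (-99) = 2.

gcd(644, 26) = 2; s = 4, t = -99 (check: 644·4 + 26·(-99) = 2).


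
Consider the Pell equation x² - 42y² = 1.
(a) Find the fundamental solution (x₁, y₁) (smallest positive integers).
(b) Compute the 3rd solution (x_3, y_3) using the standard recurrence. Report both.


Step 1: Find the fundamental solution (x₁, y₁) of x² - 42y² = 1.
  Expand √42 as a continued fraction. a₀ = ⌊√42⌋ = 6; iterate m_{k+1} = d_k·a_k − m_k, d_{k+1} = (42 − m_{k+1}²)/d_k, a_{k+1} = ⌊(a₀ + m_{k+1})/d_{k+1}⌋ (starting m₀ = 0, d₀ = 1), with convergents p_k = a_k·p_{k-1} + p_{k-2}, q_k = a_k·q_{k-1} + q_{k-2} (p₋₁ = 1, q₋₁ = 0):
  k = 0: a₀ = 6; p₀/q₀ = 6/1; p₀² − 42·q₀² = 36 − 42 = -6.
  k = 1: m = 6, d = 6, a = ⌊(6 + 6)/6⌋ = 2; p/q = (2·6 + 1)/(2·1 + 0) = 13/2; p² − 42·q² = 169 − 168 = 1.
  The first convergent with p² − 42·q² = 1 gives the fundamental solution (x₁, y₁) = (13, 2).
Step 2: Apply the recurrence (x_{n+1}, y_{n+1}) = (x₁x_n + 42y₁y_n, x₁y_n + y₁x_n) repeatedly.
  From (x_1, y_1) = (13, 2): x_2 = 13·13 + 42·2·2 = 337; y_2 = 13·2 + 2·13 = 52.
  From (x_2, y_2) = (337, 52): x_3 = 13·337 + 42·2·52 = 8749; y_3 = 13·52 + 2·337 = 1350.
Step 3: Verify x_3² - 42·y_3² = 76545001 - 76545000 = 1 (should be 1). ✓

(x_1, y_1) = (13, 2); (x_3, y_3) = (8749, 1350).


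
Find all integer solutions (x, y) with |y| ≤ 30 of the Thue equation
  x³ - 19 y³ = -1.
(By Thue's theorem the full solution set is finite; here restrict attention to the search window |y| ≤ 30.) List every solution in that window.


The equation is x³ - 19y³ = -1. For fixed y, x³ = 19·y³ − 1, so a solution requires the RHS to be a perfect cube.
Strategy: iterate y from -30 to 30, compute RHS = 19·y³ − 1, and check whether it is a (positive or negative) perfect cube.
Check small values of y:
  y = 0: RHS = -1 = (-1)³ ⇒ x = -1 works.
  y = 1: RHS = 18 is not a perfect cube.
  y = -1: RHS = -20 is not a perfect cube.
  y = 2: RHS = 151 is not a perfect cube.
  y = -2: RHS = -153 is not a perfect cube.
  y = 3: RHS = 512 = (8)³ ⇒ x = 8 works.
  y = -3: RHS = -514 is not a perfect cube.
Continuing the search up to |y| = 30 finds no further solutions beyond those listed.
Collected solutions: (-1, 0), (8, 3).

Solutions (with |y| ≤ 30): (-1, 0), (8, 3).


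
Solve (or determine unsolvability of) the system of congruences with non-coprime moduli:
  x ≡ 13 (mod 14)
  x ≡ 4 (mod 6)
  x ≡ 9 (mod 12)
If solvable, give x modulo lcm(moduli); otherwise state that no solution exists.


Moduli 14, 6, 12 are not pairwise coprime, so CRT works modulo lcm(m_i) when all pairwise compatibility conditions hold.
Pairwise compatibility: gcd(m_i, m_j) must divide a_i - a_j for every pair.
Merge one congruence at a time:
  Start: x ≡ 13 (mod 14).
  Combine with x ≡ 4 (mod 6): gcd(14, 6) = 2, and 4 - 13 = -9 is NOT divisible by 2.
    ⇒ system is inconsistent (no integer solution).

No solution (the system is inconsistent).


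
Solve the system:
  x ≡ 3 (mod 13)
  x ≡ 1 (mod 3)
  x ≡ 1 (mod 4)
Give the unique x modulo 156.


Moduli 13, 3, 4 are pairwise coprime; by CRT there is a unique solution modulo M = 13 · 3 · 4 = 156.
Solve pairwise, accumulating the modulus:
  Start with x ≡ 3 (mod 13).
  Combine with x ≡ 1 (mod 3): since gcd(13, 3) = 1, we get a unique residue mod 39.
    Write x = 3 + 13·t and substitute into x ≡ 1 (mod 3): 13·t ≡ 1 − 3 = -2 (mod 3).
    Reduce coefficients mod 3: 1·t ≡ 1 (mod 3).
    So t ≡ 1 (mod 3).
    Then x = 3 + 13·1 = 16, valid modulo lcm(13, 3) = 39: x ≡ 16 (mod 39).
  Combine with x ≡ 1 (mod 4): since gcd(39, 4) = 1, we get a unique residue mod 156.
    Write x = 16 + 39·t and substitute into x ≡ 1 (mod 4): 39·t ≡ 1 − 16 = -15 (mod 4).
    Reduce coefficients mod 4: 3·t ≡ 1 (mod 4).
    The inverse of 3 mod 4 is 3 (since 3·3 = 9 = 2·4 + 1), so t ≡ 3·1 = 3 ≡ 3 (mod 4).
    Then x = 16 + 39·3 = 133, valid modulo lcm(39, 4) = 156: x ≡ 133 (mod 156).
Verify: 133 mod 13 = 3 ✓, 133 mod 3 = 1 ✓, 133 mod 4 = 1 ✓.

x ≡ 133 (mod 156).


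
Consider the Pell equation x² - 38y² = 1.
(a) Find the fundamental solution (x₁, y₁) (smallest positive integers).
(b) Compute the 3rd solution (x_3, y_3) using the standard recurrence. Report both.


Step 1: Find the fundamental solution (x₁, y₁) of x² - 38y² = 1.
  Expand √38 as a continued fraction. a₀ = ⌊√38⌋ = 6; iterate m_{k+1} = d_k·a_k − m_k, d_{k+1} = (38 − m_{k+1}²)/d_k, a_{k+1} = ⌊(a₀ + m_{k+1})/d_{k+1}⌋ (starting m₀ = 0, d₀ = 1), with convergents p_k = a_k·p_{k-1} + p_{k-2}, q_k = a_k·q_{k-1} + q_{k-2} (p₋₁ = 1, q₋₁ = 0):
  k = 0: a₀ = 6; p₀/q₀ = 6/1; p₀² − 38·q₀² = 36 − 38 = -2.
  k = 1: m = 6, d = 2, a = ⌊(6 + 6)/2⌋ = 6; p/q = (6·6 + 1)/(6·1 + 0) = 37/6; p² − 38·q² = 1369 − 1368 = 1.
  The first convergent with p² − 38·q² = 1 gives the fundamental solution (x₁, y₁) = (37, 6).
Step 2: Apply the recurrence (x_{n+1}, y_{n+1}) = (x₁x_n + 38y₁y_n, x₁y_n + y₁x_n) repeatedly.
  From (x_1, y_1) = (37, 6): x_2 = 37·37 + 38·6·6 = 2737; y_2 = 37·6 + 6·37 = 444.
  From (x_2, y_2) = (2737, 444): x_3 = 37·2737 + 38·6·444 = 202501; y_3 = 37·444 + 6·2737 = 32850.
Step 3: Verify x_3² - 38·y_3² = 41006655001 - 41006655000 = 1 (should be 1). ✓

(x_1, y_1) = (37, 6); (x_3, y_3) = (202501, 32850).


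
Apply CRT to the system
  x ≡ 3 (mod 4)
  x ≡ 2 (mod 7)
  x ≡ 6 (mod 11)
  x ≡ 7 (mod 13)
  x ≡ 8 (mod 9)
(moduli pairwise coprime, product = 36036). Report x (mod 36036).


Product of moduli M = 4 · 7 · 11 · 13 · 9 = 36036.
Merge one congruence at a time:
  Start: x ≡ 3 (mod 4).
  Combine with x ≡ 2 (mod 7); new modulus lcm = 28.
    Write x = 3 + 4·t and substitute into x ≡ 2 (mod 7): 4·t ≡ 2 − 3 = -1 (mod 7).
    Reduce coefficients mod 7: 4·t ≡ 6 (mod 7).
    The inverse of 4 mod 7 is 2 (since 4·2 = 8 = 1·7 + 1), so t ≡ 2·6 = 12 ≡ 5 (mod 7).
    Then x = 3 + 4·5 = 23, valid modulo lcm(4, 7) = 28: x ≡ 23 (mod 28).
  Combine with x ≡ 6 (mod 11); new modulus lcm = 308.
    Write x = 23 + 28·t and substitute into x ≡ 6 (mod 11): 28·t ≡ 6 − 23 = -17 (mod 11).
    Reduce coefficients mod 11: 6·t ≡ 5 (mod 11).
    The inverse of 6 mod 11 is 2 (since 6·2 = 12 = 1·11 + 1), so t ≡ 2·5 = 10 ≡ 10 (mod 11).
    Then x = 23 + 28·10 = 303, valid modulo lcm(28, 11) = 308: x ≡ 303 (mod 308).
  Combine with x ≡ 7 (mod 13); new modulus lcm = 4004.
    Write x = 303 + 308·t and substitute into x ≡ 7 (mod 13): 308·t ≡ 7 − 303 = -296 (mod 13).
    Reduce coefficients mod 13: 9·t ≡ 3 (mod 13).
    The inverse of 9 mod 13 is 3 (since 9·3 = 27 = 2·13 + 1), so t ≡ 3·3 = 9 ≡ 9 (mod 13).
    Then x = 303 + 308·9 = 3075, valid modulo lcm(308, 13) = 4004: x ≡ 3075 (mod 4004).
  Combine with x ≡ 8 (mod 9); new modulus lcm = 36036.
    Write x = 3075 + 4004·t and substitute into x ≡ 8 (mod 9): 4004·t ≡ 8 − 3075 = -3067 (mod 9).
    Reduce coefficients mod 9: 8·t ≡ 2 (mod 9).
    The inverse of 8 mod 9 is 8 (since 8·8 = 64 = 7·9 + 1), so t ≡ 8·2 = 16 ≡ 7 (mod 9).
    Then x = 3075 + 4004·7 = 31103, valid modulo lcm(4004, 9) = 36036: x ≡ 31103 (mod 36036).
Verify against each original: 31103 mod 4 = 3, 31103 mod 7 = 2, 31103 mod 11 = 6, 31103 mod 13 = 7, 31103 mod 9 = 8.

x ≡ 31103 (mod 36036).


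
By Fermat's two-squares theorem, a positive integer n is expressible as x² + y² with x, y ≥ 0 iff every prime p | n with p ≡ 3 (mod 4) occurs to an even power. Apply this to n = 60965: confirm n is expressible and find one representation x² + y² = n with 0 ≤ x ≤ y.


Step 1: Factor n = 60965 = 5 · 89 · 137.
Step 2: Check the mod-4 condition on each prime factor: 5 ≡ 1 (mod 4), exponent 1; 89 ≡ 1 (mod 4), exponent 1; 137 ≡ 1 (mod 4), exponent 1.
All primes ≡ 3 (mod 4) appear to even exponent (or don't appear), so by the two-squares theorem n IS expressible as a sum of two squares.
Step 3: Build a representation. Here n = 5 · 89 · 137 is a product of primes ≡ 1 (mod 4). Each prime p ≡ 1 (mod 4) is itself a sum of two squares; find a² by testing p − a² for a perfect square:
  5: 5 − 1² = 4 = 2² ⇒ 5 = 1² + 2².
  89: 89 − 1² = 88, 89 − 2² = 85, 89 − 3² = 80, 89 − 4² = 73, 89 − 5² = 64 = 8² ⇒ 89 = 5² + 8².
  137: 137 − 1² = 136, 137 − 2² = 133, 137 − 3² = 128, 137 − 4² = 121 = 11² ⇒ 137 = 4² + 11².
  Combine using the Brahmagupta–Fibonacci identity (a² + b²)(c² + d²) = (ac − bd)² + (ad + bc)² = (ac + bd)² + (ad − bc)²:
  5 · 89 = 445: from (1² + 2²)(5² + 8²), take (1·5 − 2·8, 1·8 + 2·5) = (5 − 16, 8 + 10) = (-11, 18); dropping signs (only squares matter) gives (11, 18); check 11² + 18² = 121 + 324 = 445 ✓.
  445 · 137 = 60965: from (11² + 18²)(4² + 11²), take (11·4 − 18·11, 11·11 + 18·4) = (44 − 198, 121 + 72) = (-154, 193); dropping signs (only squares matter) gives (154, 193); check 154² + 193² = 23716 + 37249 = 60965 ✓.
Step 4: Order so x ≤ y and verify: 154² + 193² = 23716 + 37249 = 60965 = n. ✓

n = 60965 = 154² + 193² (one valid representation with x ≤ y).


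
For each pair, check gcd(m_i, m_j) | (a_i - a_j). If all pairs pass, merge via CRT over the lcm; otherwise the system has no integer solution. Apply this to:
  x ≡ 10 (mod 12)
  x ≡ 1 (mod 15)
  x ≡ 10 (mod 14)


Moduli 12, 15, 14 are not pairwise coprime, so CRT works modulo lcm(m_i) when all pairwise compatibility conditions hold.
Pairwise compatibility: gcd(m_i, m_j) must divide a_i - a_j for every pair.
Merge one congruence at a time:
  Start: x ≡ 10 (mod 12).
  Combine with x ≡ 1 (mod 15): gcd(12, 15) = 3; 1 - 10 = -9, which IS divisible by 3, so compatible.
    Write x = 10 + 12·t and substitute into x ≡ 1 (mod 15): 12·t ≡ 1 − 10 = -9 (mod 15).
    Divide the congruence (and modulus) by g = 3: 4·t ≡ -3 (mod 5).
    Reduce coefficients mod 5: 4·t ≡ 2 (mod 5).
    The inverse of 4 mod 5 is 4 (since 4·4 = 16 = 3·5 + 1), so t ≡ 4·2 = 8 ≡ 3 (mod 5).
    Then x = 10 + 12·3 = 46, valid modulo lcm(12, 15) = 60: x ≡ 46 (mod 60).
  Combine with x ≡ 10 (mod 14): gcd(60, 14) = 2; 10 - 46 = -36, which IS divisible by 2, so compatible.
    Write x = 46 + 60·t and substitute into x ≡ 10 (mod 14): 60·t ≡ 10 − 46 = -36 (mod 14).
    Divide the congruence (and modulus) by g = 2: 30·t ≡ -18 (mod 7).
    Reduce coefficients mod 7: 2·t ≡ 3 (mod 7).
    The inverse of 2 mod 7 is 4 (since 2·4 = 8 = 1·7 + 1), so t ≡ 4·3 = 12 ≡ 5 (mod 7).
    Then x = 46 + 60·5 = 346, valid modulo lcm(60, 14) = 420: x ≡ 346 (mod 420).
Verify: 346 mod 12 = 10, 346 mod 15 = 1, 346 mod 14 = 10.

x ≡ 346 (mod 420).


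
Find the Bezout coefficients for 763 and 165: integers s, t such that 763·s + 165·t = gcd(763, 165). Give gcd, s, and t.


Euclidean algorithm on (763, 165) — divide until remainder is 0:
  763 = 4 · 165 + 103
  165 = 1 · 103 + 62
  103 = 1 · 62 + 41
  62 = 1 · 41 + 21
  41 = 1 · 21 + 20
  21 = 1 · 20 + 1
  20 = 20 · 1 + 0
gcd(763, 165) = 1.
Track Bezout coefficients alongside the remainders: start with r₀ = 763 = a·1 + b·0 (s = 1, t = 0) and r₁ = 165 = a·0 + b·1 (s = 0, t = 1); each new remainder r_{k+1} = r_{k-1} − q_k·r_k inherits s_{k+1} = s_{k-1} − q_k·s_k, t_{k+1} = t_{k-1} − q_k·t_k, so r_k = a·s_k + b·t_k at every step:
  q = 4: r = 103, s = 1 − 4·0 = 1, t = 0 − 4·1 = -4  (check: 763·1 + 165·(-4) = 103)
  q = 1: r = 62, s = 0 − 1·1 = -1, t = 1 − 1·(-4) = 5  (check: 763·(-1) + 165·5 = 62)
  q = 1: r = 41, s = 1 − 1·(-1) = 2, t = -4 − 1·5 = -9  (check: 763·2 + 165·(-9) = 41)
  q = 1: r = 21, s = -1 − 1·2 = -3, t = 5 − 1·(-9) = 14  (check: 763·(-3) + 165·14 = 21)
  q = 1: r = 20, s = 2 − 1·(-3) = 5, t = -9 − 1·14 = -23  (check: 763·5 + 165·(-23) = 20)
  q = 1: r = 1, s = -3 − 1·5 = -8, t = 14 − 1·(-23) = 37  (check: 763·(-8) + 165·37 = 1)
The row with r = 1 (the gcd) gives the Bezout coefficients s = -8, t = 37.
Result: 763 · (-8) + 165 · (37) = 1.

gcd(763, 165) = 1; s = -8, t = 37 (check: 763·(-8) + 165·37 = 1).


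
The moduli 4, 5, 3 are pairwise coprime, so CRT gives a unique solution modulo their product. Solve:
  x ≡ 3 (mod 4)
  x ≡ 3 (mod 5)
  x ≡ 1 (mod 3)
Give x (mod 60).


Moduli 4, 5, 3 are pairwise coprime; by CRT there is a unique solution modulo M = 4 · 5 · 3 = 60.
Solve pairwise, accumulating the modulus:
  Start with x ≡ 3 (mod 4).
  Combine with x ≡ 3 (mod 5): since gcd(4, 5) = 1, we get a unique residue mod 20.
    Write x = 3 + 4·t and substitute into x ≡ 3 (mod 5): 4·t ≡ 3 − 3 = 0 (mod 5).
    The inverse of 4 mod 5 is 4 (since 4·4 = 16 = 3·5 + 1), so t ≡ 4·0 = 0 ≡ 0 (mod 5).
    Then x = 3 + 4·0 = 3, valid modulo lcm(4, 5) = 20: x ≡ 3 (mod 20).
  Combine with x ≡ 1 (mod 3): since gcd(20, 3) = 1, we get a unique residue mod 60.
    Write x = 3 + 20·t and substitute into x ≡ 1 (mod 3): 20·t ≡ 1 − 3 = -2 (mod 3).
    Reduce coefficients mod 3: 2·t ≡ 1 (mod 3).
    The inverse of 2 mod 3 is 2 (since 2·2 = 4 = 1·3 + 1), so t ≡ 2·1 = 2 ≡ 2 (mod 3).
    Then x = 3 + 20·2 = 43, valid modulo lcm(20, 3) = 60: x ≡ 43 (mod 60).
Verify: 43 mod 4 = 3 ✓, 43 mod 5 = 3 ✓, 43 mod 3 = 1 ✓.

x ≡ 43 (mod 60).


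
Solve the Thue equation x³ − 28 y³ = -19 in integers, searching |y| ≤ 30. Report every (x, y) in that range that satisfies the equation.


The equation is x³ - 28y³ = -19. For fixed y, x³ = 28·y³ − 19, so a solution requires the RHS to be a perfect cube.
Strategy: iterate y from -30 to 30, compute RHS = 28·y³ − 19, and check whether it is a (positive or negative) perfect cube.
Check small values of y:
  y = 0: RHS = -19 is not a perfect cube.
  y = 1: RHS = 9 is not a perfect cube.
  y = -1: RHS = -47 is not a perfect cube.
  y = 2: RHS = 205 is not a perfect cube.
  y = -2: RHS = -243 is not a perfect cube.
  y = 3: RHS = 737 is not a perfect cube.
  y = -3: RHS = -775 is not a perfect cube.
Continuing the search up to |y| = 30 finds no solutions either.
No (x, y) in the scanned range satisfies the equation.

No integer solutions with |y| ≤ 30.


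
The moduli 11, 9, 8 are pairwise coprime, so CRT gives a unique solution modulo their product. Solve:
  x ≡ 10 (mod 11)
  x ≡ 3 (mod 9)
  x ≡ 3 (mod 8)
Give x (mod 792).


Moduli 11, 9, 8 are pairwise coprime; by CRT there is a unique solution modulo M = 11 · 9 · 8 = 792.
Solve pairwise, accumulating the modulus:
  Start with x ≡ 10 (mod 11).
  Combine with x ≡ 3 (mod 9): since gcd(11, 9) = 1, we get a unique residue mod 99.
    Write x = 10 + 11·t and substitute into x ≡ 3 (mod 9): 11·t ≡ 3 − 10 = -7 (mod 9).
    Reduce coefficients mod 9: 2·t ≡ 2 (mod 9).
    The inverse of 2 mod 9 is 5 (since 2·5 = 10 = 1·9 + 1), so t ≡ 5·2 = 10 ≡ 1 (mod 9).
    Then x = 10 + 11·1 = 21, valid modulo lcm(11, 9) = 99: x ≡ 21 (mod 99).
  Combine with x ≡ 3 (mod 8): since gcd(99, 8) = 1, we get a unique residue mod 792.
    Write x = 21 + 99·t and substitute into x ≡ 3 (mod 8): 99·t ≡ 3 − 21 = -18 (mod 8).
    Reduce coefficients mod 8: 3·t ≡ 6 (mod 8).
    The inverse of 3 mod 8 is 3 (since 3·3 = 9 = 1·8 + 1), so t ≡ 3·6 = 18 ≡ 2 (mod 8).
    Then x = 21 + 99·2 = 219, valid modulo lcm(99, 8) = 792: x ≡ 219 (mod 792).
Verify: 219 mod 11 = 10 ✓, 219 mod 9 = 3 ✓, 219 mod 8 = 3 ✓.

x ≡ 219 (mod 792).


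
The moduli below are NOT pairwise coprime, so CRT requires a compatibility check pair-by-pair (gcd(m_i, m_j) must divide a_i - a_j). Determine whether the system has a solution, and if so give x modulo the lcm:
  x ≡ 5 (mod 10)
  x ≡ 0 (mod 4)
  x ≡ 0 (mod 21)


Moduli 10, 4, 21 are not pairwise coprime, so CRT works modulo lcm(m_i) when all pairwise compatibility conditions hold.
Pairwise compatibility: gcd(m_i, m_j) must divide a_i - a_j for every pair.
Merge one congruence at a time:
  Start: x ≡ 5 (mod 10).
  Combine with x ≡ 0 (mod 4): gcd(10, 4) = 2, and 0 - 5 = -5 is NOT divisible by 2.
    ⇒ system is inconsistent (no integer solution).

No solution (the system is inconsistent).


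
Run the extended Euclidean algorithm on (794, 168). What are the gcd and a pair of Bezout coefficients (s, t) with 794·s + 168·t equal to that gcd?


Euclidean algorithm on (794, 168) — divide until remainder is 0:
  794 = 4 · 168 + 122
  168 = 1 · 122 + 46
  122 = 2 · 46 + 30
  46 = 1 · 30 + 16
  30 = 1 · 16 + 14
  16 = 1 · 14 + 2
  14 = 7 · 2 + 0
gcd(794, 168) = 2.
Track Bezout coefficients alongside the remainders: start with r₀ = 794 = a·1 + b·0 (s = 1, t = 0) and r₁ = 168 = a·0 + b·1 (s = 0, t = 1); each new remainder r_{k+1} = r_{k-1} − q_k·r_k inherits s_{k+1} = s_{k-1} − q_k·s_k, t_{k+1} = t_{k-1} − q_k·t_k, so r_k = a·s_k + b·t_k at every step:
  q = 4: r = 122, s = 1 − 4·0 = 1, t = 0 − 4·1 = -4  (check: 794·1 + 168·(-4) = 122)
  q = 1: r = 46, s = 0 − 1·1 = -1, t = 1 − 1·(-4) = 5  (check: 794·(-1) + 168·5 = 46)
  q = 2: r = 30, s = 1 − 2·(-1) = 3, t = -4 − 2·5 = -14  (check: 794·3 + 168·(-14) = 30)
  q = 1: r = 16, s = -1 − 1·3 = -4, t = 5 − 1·(-14) = 19  (check: 794·(-4) + 168·19 = 16)
  q = 1: r = 14, s = 3 − 1·(-4) = 7, t = -14 − 1·19 = -33  (check: 794·7 + 168·(-33) = 14)
  q = 1: r = 2, s = -4 − 1·7 = -11, t = 19 − 1·(-33) = 52  (check: 794·(-11) + 168·52 = 2)
The row with r = 2 (the gcd) gives the Bezout coefficients s = -11, t = 52.
Result: 794 · (-11) + 168 · (52) = 2.

gcd(794, 168) = 2; s = -11, t = 52 (check: 794·(-11) + 168·52 = 2).
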